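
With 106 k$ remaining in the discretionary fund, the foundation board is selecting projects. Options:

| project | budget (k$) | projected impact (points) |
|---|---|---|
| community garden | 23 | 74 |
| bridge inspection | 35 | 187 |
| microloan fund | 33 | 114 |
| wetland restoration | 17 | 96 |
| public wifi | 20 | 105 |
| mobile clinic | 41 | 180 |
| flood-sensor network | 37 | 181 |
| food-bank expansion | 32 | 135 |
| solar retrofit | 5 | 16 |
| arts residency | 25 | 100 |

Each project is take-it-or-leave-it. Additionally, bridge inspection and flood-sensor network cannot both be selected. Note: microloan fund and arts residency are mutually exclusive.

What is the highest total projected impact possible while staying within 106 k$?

The ratio ordering already packs tightly: bridge inspection + wetland restoration + public wifi + food-bank expansion, 104 k$, 523.

523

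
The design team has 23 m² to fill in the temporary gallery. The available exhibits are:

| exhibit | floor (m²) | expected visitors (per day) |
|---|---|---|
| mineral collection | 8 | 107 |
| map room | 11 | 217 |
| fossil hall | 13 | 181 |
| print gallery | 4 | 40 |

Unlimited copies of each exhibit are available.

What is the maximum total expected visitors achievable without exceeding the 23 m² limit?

434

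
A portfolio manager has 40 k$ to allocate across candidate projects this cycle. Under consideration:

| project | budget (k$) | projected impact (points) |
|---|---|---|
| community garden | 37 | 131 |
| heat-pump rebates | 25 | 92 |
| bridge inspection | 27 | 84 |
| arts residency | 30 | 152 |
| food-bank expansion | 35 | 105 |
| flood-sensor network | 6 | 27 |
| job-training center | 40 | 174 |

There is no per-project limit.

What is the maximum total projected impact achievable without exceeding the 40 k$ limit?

Density check — arts residency 5.07, flood-sensor network 4.50, job-training center 4.35, heat-pump rebates 3.68 are the best per k$.
Taking arts residency + flood-sensor network: 36 k$ used, 179 in projected impact.

179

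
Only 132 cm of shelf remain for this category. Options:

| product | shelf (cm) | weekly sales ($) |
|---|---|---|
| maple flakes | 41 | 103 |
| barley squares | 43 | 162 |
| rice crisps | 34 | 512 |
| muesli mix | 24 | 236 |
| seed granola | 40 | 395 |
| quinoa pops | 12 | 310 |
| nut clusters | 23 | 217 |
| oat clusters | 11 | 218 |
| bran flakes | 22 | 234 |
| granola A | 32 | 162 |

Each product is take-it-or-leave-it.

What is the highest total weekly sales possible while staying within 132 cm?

Taking the top-ratio products first gives rice crisps + seed granola + quinoa pops + oat clusters + bran flakes for 1669 (119 cm).
Replace seed granola with muesli mix + nut clusters: the trade gains 58 net, giving 1727 at 126 cm.
The spare 6 cm is too small for any remaining product, and no exchange beats 1727.

1727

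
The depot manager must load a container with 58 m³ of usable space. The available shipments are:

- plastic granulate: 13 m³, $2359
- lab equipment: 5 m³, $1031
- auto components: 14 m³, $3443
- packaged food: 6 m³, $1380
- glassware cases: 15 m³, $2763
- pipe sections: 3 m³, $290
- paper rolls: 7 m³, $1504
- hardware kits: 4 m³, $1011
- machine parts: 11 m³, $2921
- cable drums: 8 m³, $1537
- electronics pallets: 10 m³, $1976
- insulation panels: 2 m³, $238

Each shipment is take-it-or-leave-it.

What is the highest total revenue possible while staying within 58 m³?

13299

Greedy by ratio would take lab equipment + auto components + packaged food + paper rolls + hardware kits + machine parts + electronics pallets: 57 m³ used, total 13266.
The 7 m³ tied up in paper rolls is better spent on cable drums — total rises to 13299 (58 m³).
An exhaustive check of the 4096 subsets confirms 13299.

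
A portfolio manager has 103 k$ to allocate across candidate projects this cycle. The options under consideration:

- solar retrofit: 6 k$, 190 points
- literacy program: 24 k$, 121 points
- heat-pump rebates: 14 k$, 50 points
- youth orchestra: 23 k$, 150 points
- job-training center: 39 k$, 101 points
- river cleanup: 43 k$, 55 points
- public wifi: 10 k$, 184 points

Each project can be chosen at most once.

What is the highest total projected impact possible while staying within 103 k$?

746

The ratio heuristic lands on solar retrofit + literacy program + heat-pump rebates + youth orchestra + public wifi (695) but leaves 26 k$ idle.
The 14 k$ tied up in heat-pump rebates is better spent on job-training center — total rises to 746 (102 k$).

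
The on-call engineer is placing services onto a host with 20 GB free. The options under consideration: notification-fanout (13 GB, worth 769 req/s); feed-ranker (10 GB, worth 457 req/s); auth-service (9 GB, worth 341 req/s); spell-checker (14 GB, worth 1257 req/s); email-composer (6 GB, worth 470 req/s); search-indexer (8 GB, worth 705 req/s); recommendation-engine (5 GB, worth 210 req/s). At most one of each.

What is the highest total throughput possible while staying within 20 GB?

1727

Density check — spell-checker 89.79, search-indexer 88.12, email-composer 78.33 are the best per GB.
Spell-checker + email-composer uses 20 of the 20 GB and totals 1727.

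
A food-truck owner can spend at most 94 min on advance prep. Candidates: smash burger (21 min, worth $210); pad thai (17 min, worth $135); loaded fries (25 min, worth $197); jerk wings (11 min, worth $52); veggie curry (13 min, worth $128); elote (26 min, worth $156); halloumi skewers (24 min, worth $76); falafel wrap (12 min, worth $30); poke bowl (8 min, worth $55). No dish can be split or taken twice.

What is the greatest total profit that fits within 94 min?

746

Density check — smash burger 10.00, veggie curry 9.85, pad thai 7.94 are the best per min.
Greedy by ratio would take smash burger + pad thai + loaded fries + veggie curry + poke bowl: 84 min used, total 725.
The 17 min tied up in pad thai is better spent on elote — total rises to 746 (93 min).
No other feasible combination exceeds 746.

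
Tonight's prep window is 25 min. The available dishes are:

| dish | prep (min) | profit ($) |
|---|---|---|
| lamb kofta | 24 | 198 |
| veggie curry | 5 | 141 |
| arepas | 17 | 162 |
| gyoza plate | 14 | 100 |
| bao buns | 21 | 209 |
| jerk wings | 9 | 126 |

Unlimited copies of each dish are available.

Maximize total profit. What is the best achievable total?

705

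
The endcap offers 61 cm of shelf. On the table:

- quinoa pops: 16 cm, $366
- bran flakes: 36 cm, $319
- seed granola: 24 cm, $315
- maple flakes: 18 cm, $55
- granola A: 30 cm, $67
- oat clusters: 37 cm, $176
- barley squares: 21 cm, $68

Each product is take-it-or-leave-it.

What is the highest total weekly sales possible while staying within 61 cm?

By weekly sales per cm: quinoa pops 22.88, seed granola 13.12, bran flakes 8.86, oat clusters 4.76 lead.
The ratio ordering already packs tightly: quinoa pops + seed granola + barley squares, 61 cm, 749.
Runner-up quinoa pops + seed granola + maple flakes tops out at 736.

749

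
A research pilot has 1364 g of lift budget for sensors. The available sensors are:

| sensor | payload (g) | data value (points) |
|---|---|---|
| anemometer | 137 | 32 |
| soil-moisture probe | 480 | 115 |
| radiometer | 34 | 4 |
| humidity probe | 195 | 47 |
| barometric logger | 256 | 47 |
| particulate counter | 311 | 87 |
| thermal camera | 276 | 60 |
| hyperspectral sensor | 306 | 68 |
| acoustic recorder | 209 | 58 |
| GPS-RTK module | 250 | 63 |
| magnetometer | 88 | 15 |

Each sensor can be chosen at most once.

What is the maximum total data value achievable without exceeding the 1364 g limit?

339

Taking the top-ratio sensors first gives anemometer + humidity probe + barometric logger + particulate counter + acoustic recorder + GPS-RTK module for 334 (1358 g).
Dropping barometric logger and GPS-RTK module frees 506 g; slotting in soil-moisture probe (480 g) lifts the total to 339 at 1332 g.
The spare 32 g is too small for any remaining sensor, and no exchange beats 339.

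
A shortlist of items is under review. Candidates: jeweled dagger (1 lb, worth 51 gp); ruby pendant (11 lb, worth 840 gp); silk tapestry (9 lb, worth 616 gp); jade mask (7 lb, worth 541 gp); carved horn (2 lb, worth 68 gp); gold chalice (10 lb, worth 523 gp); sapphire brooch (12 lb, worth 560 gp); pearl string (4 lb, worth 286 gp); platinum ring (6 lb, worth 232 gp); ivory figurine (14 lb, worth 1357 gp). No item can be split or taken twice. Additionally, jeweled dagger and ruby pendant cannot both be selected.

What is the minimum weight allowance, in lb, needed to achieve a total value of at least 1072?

Need the lightest bundle worth ≥ 1072.
ivory figurine: 1357 value at 14 lb.
Below 14 lb the best achievable stays under 1072.

14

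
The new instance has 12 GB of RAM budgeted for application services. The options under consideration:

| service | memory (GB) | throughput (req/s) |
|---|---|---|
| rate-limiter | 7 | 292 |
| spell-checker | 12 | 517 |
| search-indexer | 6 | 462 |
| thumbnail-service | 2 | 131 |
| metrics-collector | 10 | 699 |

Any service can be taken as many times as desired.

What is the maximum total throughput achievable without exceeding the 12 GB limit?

924

By throughput per GB: search-indexer 77.00, metrics-collector 69.90, thumbnail-service 65.50 lead.
The ratio ordering already packs tightly: 2×search-indexer, 12 GB, 924.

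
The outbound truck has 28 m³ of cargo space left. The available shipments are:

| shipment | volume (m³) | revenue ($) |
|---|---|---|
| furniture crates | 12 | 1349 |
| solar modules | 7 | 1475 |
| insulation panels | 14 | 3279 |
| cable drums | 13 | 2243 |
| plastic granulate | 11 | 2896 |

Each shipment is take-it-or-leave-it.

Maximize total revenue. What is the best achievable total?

6175

Ranking by ratio (revenue/m³): plastic granulate 263.27, insulation panels 234.21, solar modules 210.71.
Taking insulation panels + plastic granulate: 25 m³ used, 6175 in revenue.
The closest alternative, insulation panels + cable drums, reaches only 5522.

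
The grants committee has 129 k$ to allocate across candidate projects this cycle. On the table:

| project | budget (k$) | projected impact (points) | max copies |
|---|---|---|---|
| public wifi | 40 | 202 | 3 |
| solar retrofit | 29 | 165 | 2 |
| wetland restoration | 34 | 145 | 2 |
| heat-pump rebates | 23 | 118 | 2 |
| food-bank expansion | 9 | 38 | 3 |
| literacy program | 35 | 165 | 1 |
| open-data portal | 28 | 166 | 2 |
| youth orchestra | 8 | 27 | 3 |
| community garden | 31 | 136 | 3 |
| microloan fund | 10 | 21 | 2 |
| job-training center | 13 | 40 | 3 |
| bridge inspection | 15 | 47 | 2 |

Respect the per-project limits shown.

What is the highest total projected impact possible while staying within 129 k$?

Filling by ratio: 2×solar retrofit + food-bank expansion + 2×open-data portal for 700, with 6 k$ left unused.
Dropping food-bank expansion frees 9 k$; slotting in bridge inspection (15 k$) lifts the total to 709 at 129 k$.
No other feasible combination exceeds 709.

709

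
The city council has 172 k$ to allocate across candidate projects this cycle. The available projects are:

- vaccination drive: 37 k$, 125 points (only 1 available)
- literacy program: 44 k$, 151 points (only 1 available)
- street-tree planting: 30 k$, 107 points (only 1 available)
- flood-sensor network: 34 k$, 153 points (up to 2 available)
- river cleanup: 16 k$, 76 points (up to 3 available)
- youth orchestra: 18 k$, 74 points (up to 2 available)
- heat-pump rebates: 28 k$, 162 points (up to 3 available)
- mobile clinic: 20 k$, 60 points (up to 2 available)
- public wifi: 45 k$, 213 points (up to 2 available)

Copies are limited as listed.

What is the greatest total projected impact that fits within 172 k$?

Filling by ratio: flood-sensor network + 3×river cleanup + 3×heat-pump rebates for 867, with 6 k$ left unused.
Dropping 2×river cleanup frees 32 k$; slotting in flood-sensor network (34 k$) lifts the total to 868 at 168 k$.
The spare 4 k$ is too small for any remaining project, and no exchange beats 868.

868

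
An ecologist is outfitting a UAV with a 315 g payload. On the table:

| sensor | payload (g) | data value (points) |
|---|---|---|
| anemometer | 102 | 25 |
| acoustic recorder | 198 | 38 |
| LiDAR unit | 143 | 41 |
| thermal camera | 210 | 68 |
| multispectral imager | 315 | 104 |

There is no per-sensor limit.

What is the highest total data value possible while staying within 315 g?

104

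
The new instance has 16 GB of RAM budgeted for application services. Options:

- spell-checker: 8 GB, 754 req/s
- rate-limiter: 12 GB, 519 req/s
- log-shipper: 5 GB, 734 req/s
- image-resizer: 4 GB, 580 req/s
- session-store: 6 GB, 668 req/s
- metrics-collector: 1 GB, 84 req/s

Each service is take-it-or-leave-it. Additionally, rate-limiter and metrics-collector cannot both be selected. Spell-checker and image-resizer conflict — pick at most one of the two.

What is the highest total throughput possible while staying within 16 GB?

2066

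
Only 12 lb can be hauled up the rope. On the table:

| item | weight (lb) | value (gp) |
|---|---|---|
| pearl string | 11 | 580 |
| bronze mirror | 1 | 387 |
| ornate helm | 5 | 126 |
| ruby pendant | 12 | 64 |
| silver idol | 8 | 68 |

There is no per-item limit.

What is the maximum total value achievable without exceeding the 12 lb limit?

Best packing: 12×bronze mirror — 12 lb, 4644 total.

4644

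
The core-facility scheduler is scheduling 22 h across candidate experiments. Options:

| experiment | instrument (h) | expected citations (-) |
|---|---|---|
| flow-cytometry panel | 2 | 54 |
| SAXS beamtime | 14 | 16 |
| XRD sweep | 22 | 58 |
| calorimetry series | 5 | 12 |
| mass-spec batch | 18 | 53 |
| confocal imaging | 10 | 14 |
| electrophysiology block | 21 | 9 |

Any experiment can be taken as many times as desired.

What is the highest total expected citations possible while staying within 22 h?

594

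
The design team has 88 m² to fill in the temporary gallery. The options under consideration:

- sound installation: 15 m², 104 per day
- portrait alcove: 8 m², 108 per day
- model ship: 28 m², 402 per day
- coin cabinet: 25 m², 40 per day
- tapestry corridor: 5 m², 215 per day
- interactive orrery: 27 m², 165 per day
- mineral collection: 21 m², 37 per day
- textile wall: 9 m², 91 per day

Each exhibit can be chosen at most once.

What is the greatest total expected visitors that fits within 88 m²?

Filling by ratio: sound installation + portrait alcove + model ship + tapestry corridor + mineral collection + textile wall for 957, with 2 m² left unused.
Replace mineral collection and textile wall with interactive orrery: the trade gains 37 net, giving 994 at 83 m².
The closest alternative, portrait alcove + model ship + tapestry corridor + interactive orrery + textile wall, reaches only 981.

994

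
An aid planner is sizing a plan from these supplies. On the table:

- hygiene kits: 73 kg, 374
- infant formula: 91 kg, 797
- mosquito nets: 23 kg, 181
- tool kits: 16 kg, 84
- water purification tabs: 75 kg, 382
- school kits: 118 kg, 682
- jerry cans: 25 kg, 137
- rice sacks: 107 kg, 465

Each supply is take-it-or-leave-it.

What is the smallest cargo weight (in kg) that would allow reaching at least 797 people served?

Minimise kg subject to total people served ≥ 797.
Taking infant formula gives 797 (≥ 797) for 91 kg.
No combination under 91 kg hits 797.

91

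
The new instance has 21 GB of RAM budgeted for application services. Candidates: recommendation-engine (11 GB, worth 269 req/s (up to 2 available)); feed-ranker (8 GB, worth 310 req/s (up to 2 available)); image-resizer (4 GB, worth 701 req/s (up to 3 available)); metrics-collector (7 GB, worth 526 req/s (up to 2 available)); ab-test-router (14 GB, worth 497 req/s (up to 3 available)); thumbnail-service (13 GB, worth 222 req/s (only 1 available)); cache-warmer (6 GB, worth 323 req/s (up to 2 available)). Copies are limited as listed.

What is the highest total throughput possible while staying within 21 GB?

2629

Density check — image-resizer 175.25, metrics-collector 75.14, cache-warmer 53.83, feed-ranker 38.75 are the best per GB.
The ratio ordering already packs tightly: 3×image-resizer + metrics-collector, 19 GB, 2629.
That's the maximum — no swap from here does better than 2629.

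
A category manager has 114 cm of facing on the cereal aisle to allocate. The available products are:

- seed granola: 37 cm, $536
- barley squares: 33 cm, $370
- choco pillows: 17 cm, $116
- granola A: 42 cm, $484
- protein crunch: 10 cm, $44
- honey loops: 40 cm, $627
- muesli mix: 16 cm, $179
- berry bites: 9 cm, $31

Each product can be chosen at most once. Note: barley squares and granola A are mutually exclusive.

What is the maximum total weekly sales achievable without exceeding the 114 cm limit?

Taking seed granola + barley squares + honey loops: 110 cm used, 1533 in weekly sales.
An exhaustive check of the 256 subsets confirms 1533.

1533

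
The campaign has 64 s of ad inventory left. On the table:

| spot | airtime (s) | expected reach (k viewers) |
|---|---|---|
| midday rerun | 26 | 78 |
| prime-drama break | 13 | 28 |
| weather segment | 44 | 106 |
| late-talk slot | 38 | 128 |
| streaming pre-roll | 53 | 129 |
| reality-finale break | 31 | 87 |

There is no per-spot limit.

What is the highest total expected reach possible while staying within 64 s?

Density check — late-talk slot 3.37, midday rerun 3.00, reality-finale break 2.81, streaming pre-roll 2.43 are the best per s.
Best packing: midday rerun + late-talk slot — 64 s, 206 total.
No other feasible combination exceeds 206.

206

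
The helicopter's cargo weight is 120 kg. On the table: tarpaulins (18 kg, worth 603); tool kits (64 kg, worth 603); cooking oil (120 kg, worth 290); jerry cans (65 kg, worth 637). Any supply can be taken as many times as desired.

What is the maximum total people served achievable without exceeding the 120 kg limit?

By people served per kg: tarpaulins 33.50, jerry cans 9.80, tool kits 9.42 lead.
Taking 6×tarpaulins: 108 kg used, 3618 in people served.

3618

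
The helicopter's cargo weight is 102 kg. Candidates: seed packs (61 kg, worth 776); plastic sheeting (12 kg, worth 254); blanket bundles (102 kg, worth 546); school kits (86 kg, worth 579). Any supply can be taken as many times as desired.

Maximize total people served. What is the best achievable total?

Ranking by ratio (people served/kg): plastic sheeting 21.17, seed packs 12.72, school kits 6.73.
The ratio ordering already packs tightly: 8×plastic sheeting, 96 kg, 2032.
Every other selection either busts 102 kg or fails to beat 2032.

2032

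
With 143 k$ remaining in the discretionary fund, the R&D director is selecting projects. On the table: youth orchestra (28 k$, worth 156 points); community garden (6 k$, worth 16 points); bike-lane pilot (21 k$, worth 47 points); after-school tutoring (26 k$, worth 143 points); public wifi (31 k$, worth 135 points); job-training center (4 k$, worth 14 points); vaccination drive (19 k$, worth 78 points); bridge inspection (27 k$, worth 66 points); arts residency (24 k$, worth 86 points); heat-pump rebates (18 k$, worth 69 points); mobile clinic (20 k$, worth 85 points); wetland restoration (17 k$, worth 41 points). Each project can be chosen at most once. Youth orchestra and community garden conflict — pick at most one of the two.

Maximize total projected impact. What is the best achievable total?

666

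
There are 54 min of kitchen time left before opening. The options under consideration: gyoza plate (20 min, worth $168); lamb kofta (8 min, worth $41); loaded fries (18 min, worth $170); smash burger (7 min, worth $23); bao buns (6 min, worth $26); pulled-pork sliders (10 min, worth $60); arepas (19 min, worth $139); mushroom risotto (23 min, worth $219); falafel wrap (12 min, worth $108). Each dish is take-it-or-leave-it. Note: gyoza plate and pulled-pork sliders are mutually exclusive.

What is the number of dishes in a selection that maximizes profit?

3

Optimal total is 497.
loaded fries + mushroom risotto + falafel wrap hits 497 at 53 min.
Any selection reaching 497 contains exactly 3 dishes.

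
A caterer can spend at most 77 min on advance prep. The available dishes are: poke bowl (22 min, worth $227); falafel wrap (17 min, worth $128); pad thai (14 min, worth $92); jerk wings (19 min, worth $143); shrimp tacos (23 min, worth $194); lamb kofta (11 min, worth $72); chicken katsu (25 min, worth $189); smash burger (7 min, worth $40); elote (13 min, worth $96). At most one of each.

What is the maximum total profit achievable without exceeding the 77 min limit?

Density check — poke bowl 10.32, shrimp tacos 8.43, chicken katsu 7.56 are the best per min.
Taking the top-ratio dishes first gives poke bowl + shrimp tacos + chicken katsu + smash burger for 650 (77 min).
Replace chicken katsu and smash burger with jerk wings + elote: the trade gains 10 net, giving 660 at 77 min.

660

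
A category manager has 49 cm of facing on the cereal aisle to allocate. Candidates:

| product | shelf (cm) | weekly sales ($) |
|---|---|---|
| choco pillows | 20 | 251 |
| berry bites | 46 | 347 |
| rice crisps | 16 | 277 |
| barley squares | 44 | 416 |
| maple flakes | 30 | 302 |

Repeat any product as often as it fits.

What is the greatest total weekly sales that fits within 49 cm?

831

Ranking by ratio (weekly sales/cm): rice crisps 17.31, choco pillows 12.55, maple flakes 10.07, barley squares 9.45.
3×rice crisps uses 48 of the 49 cm and totals 831.
Nothing else within 49 cm beats 831.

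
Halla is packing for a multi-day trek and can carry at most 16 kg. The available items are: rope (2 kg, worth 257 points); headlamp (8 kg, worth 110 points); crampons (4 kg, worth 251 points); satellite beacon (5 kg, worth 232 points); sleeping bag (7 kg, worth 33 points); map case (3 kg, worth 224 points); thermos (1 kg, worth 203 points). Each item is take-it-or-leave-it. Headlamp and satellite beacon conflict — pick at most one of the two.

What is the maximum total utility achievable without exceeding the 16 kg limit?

1167

Rope + crampons + satellite beacon + map case + thermos uses 15 of the 16 kg and totals 1167.
An exhaustive check of the 128 subsets confirms 1167.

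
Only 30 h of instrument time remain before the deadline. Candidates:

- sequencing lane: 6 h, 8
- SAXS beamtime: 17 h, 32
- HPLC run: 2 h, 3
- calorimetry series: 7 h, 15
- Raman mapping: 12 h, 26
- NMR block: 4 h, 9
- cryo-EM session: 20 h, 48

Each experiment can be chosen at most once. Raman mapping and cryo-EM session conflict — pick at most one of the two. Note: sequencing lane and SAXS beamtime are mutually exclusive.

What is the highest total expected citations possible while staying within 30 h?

Ranking by ratio (expected citations/h): cryo-EM session 2.40, NMR block 2.25, Raman mapping 2.17.
A density-first pass picks HPLC run + NMR block + cryo-EM session — 60 at 26 h.
Replace NMR block with calorimetry series: the trade gains 6 net, giving 66 at 29 h.
The closest alternative, sequencing lane + NMR block + cryo-EM session, reaches only 65.

66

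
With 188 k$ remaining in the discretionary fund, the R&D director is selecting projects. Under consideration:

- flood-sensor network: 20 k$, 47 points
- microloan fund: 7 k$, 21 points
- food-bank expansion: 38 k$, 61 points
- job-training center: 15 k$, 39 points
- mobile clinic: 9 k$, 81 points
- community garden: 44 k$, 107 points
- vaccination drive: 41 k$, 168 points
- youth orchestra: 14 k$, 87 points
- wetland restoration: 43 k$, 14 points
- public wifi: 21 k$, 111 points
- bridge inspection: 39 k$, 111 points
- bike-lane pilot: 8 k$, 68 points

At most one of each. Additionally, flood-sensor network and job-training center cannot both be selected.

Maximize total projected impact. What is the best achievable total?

754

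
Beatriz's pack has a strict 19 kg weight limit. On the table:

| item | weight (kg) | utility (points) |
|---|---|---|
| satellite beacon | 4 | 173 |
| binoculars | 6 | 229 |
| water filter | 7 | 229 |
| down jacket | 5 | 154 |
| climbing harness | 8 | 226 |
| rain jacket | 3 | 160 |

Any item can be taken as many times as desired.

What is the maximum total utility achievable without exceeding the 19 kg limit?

A density-first pass picks 6×rain jacket — 960 at 18 kg.
Dropping rain jacket frees 3 kg; slotting in satellite beacon (4 kg) lifts the total to 973 at 19 kg.
That's the maximum — no swap from here does better than 973.

973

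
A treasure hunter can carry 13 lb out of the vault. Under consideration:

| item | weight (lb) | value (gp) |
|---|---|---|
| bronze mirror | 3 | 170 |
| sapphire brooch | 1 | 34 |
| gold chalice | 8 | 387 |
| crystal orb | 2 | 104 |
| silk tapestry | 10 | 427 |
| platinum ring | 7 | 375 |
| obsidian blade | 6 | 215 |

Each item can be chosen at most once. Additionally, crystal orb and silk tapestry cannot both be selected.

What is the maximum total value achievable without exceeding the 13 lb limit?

683

Density check — bronze mirror 56.67, platinum ring 53.57, crystal orb 52.00 are the best per lb.
Taking bronze mirror + sapphire brooch + crystal orb + platinum ring: 13 lb used, 683 in value.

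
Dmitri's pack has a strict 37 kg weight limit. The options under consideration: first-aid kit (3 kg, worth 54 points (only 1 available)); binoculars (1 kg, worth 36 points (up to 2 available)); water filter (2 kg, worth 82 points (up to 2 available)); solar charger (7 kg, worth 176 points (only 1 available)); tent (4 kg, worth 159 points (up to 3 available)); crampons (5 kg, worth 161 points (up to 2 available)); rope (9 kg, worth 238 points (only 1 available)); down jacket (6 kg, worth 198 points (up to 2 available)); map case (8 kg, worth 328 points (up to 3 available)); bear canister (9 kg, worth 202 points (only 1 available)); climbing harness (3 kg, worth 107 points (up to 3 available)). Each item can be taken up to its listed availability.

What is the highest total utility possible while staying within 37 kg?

1502

Density check — water filter 41.00, map case 41.00, tent 39.75, binoculars 36.00 are the best per kg.
The ratio ordering already packs tightly: binoculars + 2×water filter + 2×tent + 3×map case, 37 kg, 1502.
Every other selection either busts 37 kg or exceeds an availability limit or fails to beat 1502.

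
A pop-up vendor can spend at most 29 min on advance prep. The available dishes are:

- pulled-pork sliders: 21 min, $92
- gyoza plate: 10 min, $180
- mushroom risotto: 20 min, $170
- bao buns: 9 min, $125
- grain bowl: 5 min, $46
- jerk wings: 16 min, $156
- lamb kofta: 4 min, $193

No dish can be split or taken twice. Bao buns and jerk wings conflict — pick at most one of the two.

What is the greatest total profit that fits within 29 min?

544

By profit per min: lamb kofta 48.25, gyoza plate 18.00, bao buns 13.89 lead.
The ratio ordering already packs tightly: gyoza plate + bao buns + grain bowl + lamb kofta, 28 min, 544.
The closest alternative, gyoza plate + bao buns + lamb kofta, reaches only 498.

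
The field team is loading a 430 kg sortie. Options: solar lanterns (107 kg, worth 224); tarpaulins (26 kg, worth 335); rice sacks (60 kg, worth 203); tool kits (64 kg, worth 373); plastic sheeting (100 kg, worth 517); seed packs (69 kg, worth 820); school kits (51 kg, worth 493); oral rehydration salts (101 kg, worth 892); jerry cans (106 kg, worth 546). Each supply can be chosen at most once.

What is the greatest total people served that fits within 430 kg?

3459

A density-first pass picks tarpaulins + tool kits + plastic sheeting + seed packs + school kits + oral rehydration salts — 3430 at 411 kg.
Replace plastic sheeting with jerry cans: the trade gains 29 net, giving 3459 at 417 kg.
The closest alternative, tarpaulins + tool kits + plastic sheeting + seed packs + school kits + oral rehydration salts, reaches only 3430.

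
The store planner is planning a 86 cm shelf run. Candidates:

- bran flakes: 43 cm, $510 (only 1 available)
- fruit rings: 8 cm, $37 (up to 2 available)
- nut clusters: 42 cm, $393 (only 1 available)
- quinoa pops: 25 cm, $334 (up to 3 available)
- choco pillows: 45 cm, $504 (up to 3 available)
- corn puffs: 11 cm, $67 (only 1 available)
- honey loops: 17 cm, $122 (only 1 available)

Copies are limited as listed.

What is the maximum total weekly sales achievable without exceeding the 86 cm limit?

Taking 3×quinoa pops + corn puffs: 86 cm used, 1069 in weekly sales.

1069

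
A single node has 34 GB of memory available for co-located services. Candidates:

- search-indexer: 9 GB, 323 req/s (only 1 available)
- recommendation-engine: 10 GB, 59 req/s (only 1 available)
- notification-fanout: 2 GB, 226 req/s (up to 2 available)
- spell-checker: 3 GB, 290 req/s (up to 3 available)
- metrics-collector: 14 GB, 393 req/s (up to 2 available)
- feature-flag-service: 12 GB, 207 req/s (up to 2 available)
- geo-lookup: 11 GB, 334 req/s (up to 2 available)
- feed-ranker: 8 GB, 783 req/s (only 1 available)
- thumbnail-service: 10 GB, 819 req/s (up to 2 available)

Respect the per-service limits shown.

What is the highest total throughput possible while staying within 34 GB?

Density check — notification-fanout 113.00, feed-ranker 97.88, spell-checker 96.67 are the best per GB.
Filling by ratio: 2×notification-fanout + 3×spell-checker + feed-ranker + thumbnail-service for 2924, with 3 GB left unused.
The 7 GB tied up in 2×notification-fanout and spell-checker is better spent on thumbnail-service — total rises to 3001 (34 GB).
No other feasible combination exceeds 3001.

3001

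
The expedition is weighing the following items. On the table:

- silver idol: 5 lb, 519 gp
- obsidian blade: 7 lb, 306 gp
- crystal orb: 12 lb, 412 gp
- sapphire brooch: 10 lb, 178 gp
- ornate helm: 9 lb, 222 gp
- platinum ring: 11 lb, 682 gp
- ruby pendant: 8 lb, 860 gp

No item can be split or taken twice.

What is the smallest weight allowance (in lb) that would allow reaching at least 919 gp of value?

Need the lightest bundle worth ≥ 919.
silver idol + ruby pendant: 1379 value at 13 lb.
No combination under 13 lb hits 919.

13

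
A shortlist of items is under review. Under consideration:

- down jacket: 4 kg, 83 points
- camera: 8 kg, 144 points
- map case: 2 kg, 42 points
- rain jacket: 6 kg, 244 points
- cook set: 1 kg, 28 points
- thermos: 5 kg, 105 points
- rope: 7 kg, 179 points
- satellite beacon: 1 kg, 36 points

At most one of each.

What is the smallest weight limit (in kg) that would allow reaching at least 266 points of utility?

Minimise kg subject to total utility ≥ 266.
rain jacket + cook set reaches 272 using 7 kg.
Below 7 kg the best achievable stays under 266.

7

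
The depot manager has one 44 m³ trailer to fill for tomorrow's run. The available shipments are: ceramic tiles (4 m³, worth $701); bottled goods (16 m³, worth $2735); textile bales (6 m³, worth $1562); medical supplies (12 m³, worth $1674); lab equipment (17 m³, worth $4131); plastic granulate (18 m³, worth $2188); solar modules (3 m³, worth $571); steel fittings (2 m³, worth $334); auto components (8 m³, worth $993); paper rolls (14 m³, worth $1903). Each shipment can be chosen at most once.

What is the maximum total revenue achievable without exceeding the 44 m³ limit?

Greedy by ratio would take ceramic tiles + textile bales + medical supplies + lab equipment + solar modules + steel fittings: 44 m³ used, total 8973.
Replace ceramic tiles and medical supplies with bottled goods: the trade gains 360 net, giving 9333 at 44 m³.
That's the maximum — no swap from here does better than 9333.

9333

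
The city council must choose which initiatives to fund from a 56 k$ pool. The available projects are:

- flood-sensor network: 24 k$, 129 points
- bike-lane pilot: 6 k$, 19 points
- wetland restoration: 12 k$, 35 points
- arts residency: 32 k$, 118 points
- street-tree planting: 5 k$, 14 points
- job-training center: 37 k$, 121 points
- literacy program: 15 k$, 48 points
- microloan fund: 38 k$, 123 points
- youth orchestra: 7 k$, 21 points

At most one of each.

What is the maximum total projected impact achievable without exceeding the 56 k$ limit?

247

Flood-sensor network + arts residency uses 56 of the 56 k$ and totals 247.
That's the maximum — no swap from here does better than 247.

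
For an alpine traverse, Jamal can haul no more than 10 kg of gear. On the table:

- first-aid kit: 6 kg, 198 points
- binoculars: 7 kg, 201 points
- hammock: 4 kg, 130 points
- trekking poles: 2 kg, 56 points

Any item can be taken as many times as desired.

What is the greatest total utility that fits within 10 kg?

328

First-aid kit + hammock uses 10 of the 10 kg and totals 328.
Nothing else within 10 kg beats 328.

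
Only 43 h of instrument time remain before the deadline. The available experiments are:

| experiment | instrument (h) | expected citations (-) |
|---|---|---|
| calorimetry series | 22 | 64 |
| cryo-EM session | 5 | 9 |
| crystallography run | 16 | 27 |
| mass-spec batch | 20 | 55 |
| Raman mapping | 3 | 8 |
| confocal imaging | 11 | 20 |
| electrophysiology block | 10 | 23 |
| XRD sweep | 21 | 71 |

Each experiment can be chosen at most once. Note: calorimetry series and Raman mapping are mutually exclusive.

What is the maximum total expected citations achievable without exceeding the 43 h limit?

The ratio ordering already packs tightly: calorimetry series + XRD sweep, 43 h, 135.
Every other selection either busts 43 h or breaks a pairing rule or fails to beat 135.

135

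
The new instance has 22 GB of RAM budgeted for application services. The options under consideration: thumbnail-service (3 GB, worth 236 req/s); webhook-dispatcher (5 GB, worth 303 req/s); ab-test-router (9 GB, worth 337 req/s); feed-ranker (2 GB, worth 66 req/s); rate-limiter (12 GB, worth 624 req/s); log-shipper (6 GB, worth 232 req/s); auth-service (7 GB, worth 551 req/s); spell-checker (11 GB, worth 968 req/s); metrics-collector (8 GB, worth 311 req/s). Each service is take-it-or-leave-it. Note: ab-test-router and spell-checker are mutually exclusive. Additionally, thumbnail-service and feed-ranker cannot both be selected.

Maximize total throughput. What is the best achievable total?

1755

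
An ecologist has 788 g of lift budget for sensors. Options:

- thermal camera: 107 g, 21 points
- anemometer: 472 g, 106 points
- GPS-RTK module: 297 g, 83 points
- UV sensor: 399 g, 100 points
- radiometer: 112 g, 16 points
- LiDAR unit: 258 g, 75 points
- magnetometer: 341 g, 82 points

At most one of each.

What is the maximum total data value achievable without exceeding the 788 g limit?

196

Filling by ratio: thermal camera + GPS-RTK module + radiometer + LiDAR unit for 195, with 14 g left unused.
The 409 g tied up in GPS-RTK module and radiometer is better spent on UV sensor — total rises to 196 (764 g).
Runner-up thermal camera + GPS-RTK module + radiometer + LiDAR unit tops out at 195.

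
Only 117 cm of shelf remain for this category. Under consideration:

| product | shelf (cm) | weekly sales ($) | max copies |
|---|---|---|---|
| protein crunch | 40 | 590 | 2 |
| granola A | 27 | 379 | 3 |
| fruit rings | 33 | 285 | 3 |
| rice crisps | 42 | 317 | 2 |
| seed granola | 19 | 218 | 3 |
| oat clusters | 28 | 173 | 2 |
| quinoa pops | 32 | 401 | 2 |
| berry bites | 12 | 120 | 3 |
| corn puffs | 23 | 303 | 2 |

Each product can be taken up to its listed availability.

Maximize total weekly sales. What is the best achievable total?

1651

By weekly sales per cm: protein crunch 14.75, granola A 14.04, corn puffs 13.17, quinoa pops 12.53 lead.
A density-first pass picks 2×protein crunch + granola A — 1559 at 107 cm.
Replace protein crunch with granola A + corn puffs: the trade gains 92 net, giving 1651 at 117 cm.
Nothing else within 117 cm beats 1651.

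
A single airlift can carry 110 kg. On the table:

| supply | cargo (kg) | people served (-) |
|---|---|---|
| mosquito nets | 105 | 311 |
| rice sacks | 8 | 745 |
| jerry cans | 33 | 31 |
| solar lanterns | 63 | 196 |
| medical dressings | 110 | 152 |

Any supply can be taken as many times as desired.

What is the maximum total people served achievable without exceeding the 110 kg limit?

9685

By people served per kg: rice sacks 93.12, solar lanterns 3.11, mosquito nets 2.96, medical dressings 1.38 lead.
Best packing: 13×rice sacks — 104 kg, 9685 total.
Nothing else within 110 kg beats 9685.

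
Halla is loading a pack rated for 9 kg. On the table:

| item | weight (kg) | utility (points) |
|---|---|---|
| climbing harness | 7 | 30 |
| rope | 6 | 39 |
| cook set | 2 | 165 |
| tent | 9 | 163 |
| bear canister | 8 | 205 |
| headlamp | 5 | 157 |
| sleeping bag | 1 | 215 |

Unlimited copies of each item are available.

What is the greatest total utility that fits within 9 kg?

1935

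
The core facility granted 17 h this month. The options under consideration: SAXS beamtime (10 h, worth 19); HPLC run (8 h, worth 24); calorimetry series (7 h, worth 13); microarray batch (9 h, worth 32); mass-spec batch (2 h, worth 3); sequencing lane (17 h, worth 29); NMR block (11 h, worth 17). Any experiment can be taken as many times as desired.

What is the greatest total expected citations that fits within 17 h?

HPLC run + microarray batch uses 17 of the 17 h and totals 56.
No other feasible combination exceeds 56.

56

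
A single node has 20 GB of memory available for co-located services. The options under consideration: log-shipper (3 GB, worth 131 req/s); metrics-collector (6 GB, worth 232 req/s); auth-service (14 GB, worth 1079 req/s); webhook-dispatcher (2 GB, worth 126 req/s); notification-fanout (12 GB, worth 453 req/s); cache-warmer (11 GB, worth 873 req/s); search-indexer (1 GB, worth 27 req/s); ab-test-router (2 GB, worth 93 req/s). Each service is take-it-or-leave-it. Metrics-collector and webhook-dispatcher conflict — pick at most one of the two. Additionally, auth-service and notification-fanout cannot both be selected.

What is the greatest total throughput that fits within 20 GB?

A density-first pass picks log-shipper + webhook-dispatcher + cache-warmer + search-indexer + ab-test-router — 1250 at 19 GB.
Dropping cache-warmer and ab-test-router frees 13 GB; slotting in auth-service (14 GB) lifts the total to 1363 at 20 GB.
An exhaustive check of the 256 subsets confirms 1363.

1363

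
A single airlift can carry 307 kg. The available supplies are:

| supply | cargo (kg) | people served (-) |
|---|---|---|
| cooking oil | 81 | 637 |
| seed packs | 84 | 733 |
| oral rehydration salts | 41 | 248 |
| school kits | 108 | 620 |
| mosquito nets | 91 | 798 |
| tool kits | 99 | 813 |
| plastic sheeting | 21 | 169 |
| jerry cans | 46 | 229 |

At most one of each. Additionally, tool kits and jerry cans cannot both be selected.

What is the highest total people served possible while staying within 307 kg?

2513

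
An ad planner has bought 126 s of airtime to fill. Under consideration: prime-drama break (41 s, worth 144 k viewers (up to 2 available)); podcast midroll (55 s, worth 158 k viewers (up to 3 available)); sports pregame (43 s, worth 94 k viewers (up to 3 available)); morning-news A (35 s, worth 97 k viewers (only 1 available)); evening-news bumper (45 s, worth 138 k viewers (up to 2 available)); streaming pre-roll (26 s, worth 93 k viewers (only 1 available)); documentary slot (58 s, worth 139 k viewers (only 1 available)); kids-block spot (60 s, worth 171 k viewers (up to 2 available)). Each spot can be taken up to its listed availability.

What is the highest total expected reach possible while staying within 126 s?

395

Density check — streaming pre-roll 3.58, prime-drama break 3.51, evening-news bumper 3.07, podcast midroll 2.87 are the best per s.
The ratio heuristic lands on 2×prime-drama break + streaming pre-roll (381) but leaves 18 s idle.
The 41 s tied up in prime-drama break is better spent on podcast midroll — total rises to 395 (122 s).
Every other selection either busts 126 s or exceeds an availability limit or fails to beat 395.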